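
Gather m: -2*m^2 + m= -2*m^2 + m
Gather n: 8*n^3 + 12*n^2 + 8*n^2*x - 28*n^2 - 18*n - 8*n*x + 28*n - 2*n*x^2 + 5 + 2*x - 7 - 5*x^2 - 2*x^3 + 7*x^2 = 8*n^3 + n^2*(8*x - 16) + n*(-2*x^2 - 8*x + 10) - 2*x^3 + 2*x^2 + 2*x - 2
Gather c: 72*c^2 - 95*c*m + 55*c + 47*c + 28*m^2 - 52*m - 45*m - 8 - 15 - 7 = 72*c^2 + c*(102 - 95*m) + 28*m^2 - 97*m - 30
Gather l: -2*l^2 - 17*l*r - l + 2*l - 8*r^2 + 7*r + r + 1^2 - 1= -2*l^2 + l*(1 - 17*r) - 8*r^2 + 8*r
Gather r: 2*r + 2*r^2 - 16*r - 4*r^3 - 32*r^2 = -4*r^3 - 30*r^2 - 14*r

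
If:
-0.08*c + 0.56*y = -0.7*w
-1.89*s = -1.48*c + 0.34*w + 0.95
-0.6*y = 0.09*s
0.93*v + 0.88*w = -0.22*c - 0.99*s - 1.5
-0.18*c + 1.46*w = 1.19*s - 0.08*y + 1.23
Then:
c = -0.93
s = -1.19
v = 0.10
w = -0.25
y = 0.18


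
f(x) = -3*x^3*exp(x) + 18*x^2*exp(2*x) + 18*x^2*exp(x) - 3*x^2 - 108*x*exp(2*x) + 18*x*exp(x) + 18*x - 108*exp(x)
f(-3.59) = -97.34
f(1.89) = -6301.31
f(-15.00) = -945.00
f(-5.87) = -206.16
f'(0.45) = -532.24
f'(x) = -3*x^3*exp(x) + 36*x^2*exp(2*x) + 9*x^2*exp(x) - 180*x*exp(2*x) + 54*x*exp(x) - 6*x - 108*exp(2*x) - 90*exp(x) + 18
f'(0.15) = -258.97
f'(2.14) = -23396.19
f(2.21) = -12618.64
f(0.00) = -108.00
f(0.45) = -254.47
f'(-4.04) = 43.26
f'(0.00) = -180.00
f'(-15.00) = 108.00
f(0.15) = -140.57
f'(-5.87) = 54.68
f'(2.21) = -27041.77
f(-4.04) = -115.99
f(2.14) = -10856.25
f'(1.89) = -13838.57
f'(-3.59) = 39.50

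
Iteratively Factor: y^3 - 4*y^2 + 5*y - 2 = (y - 2)*(y^2 - 2*y + 1) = (y - 2)*(y - 1)*(y - 1)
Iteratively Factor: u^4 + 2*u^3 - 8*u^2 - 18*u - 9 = (u + 3)*(u^3 - u^2 - 5*u - 3) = (u + 1)*(u + 3)*(u^2 - 2*u - 3) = (u + 1)^2*(u + 3)*(u - 3)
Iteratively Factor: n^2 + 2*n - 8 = (n + 4)*(n - 2)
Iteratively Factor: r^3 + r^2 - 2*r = (r)*(r^2 + r - 2) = r*(r - 1)*(r + 2)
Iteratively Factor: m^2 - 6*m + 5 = (m - 5)*(m - 1)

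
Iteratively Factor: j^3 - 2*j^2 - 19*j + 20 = (j - 5)*(j^2 + 3*j - 4) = (j - 5)*(j + 4)*(j - 1)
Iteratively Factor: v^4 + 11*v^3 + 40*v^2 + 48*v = (v)*(v^3 + 11*v^2 + 40*v + 48) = v*(v + 3)*(v^2 + 8*v + 16) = v*(v + 3)*(v + 4)*(v + 4)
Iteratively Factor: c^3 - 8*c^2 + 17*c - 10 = (c - 1)*(c^2 - 7*c + 10) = (c - 5)*(c - 1)*(c - 2)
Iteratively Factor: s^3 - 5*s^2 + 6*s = (s)*(s^2 - 5*s + 6) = s*(s - 3)*(s - 2)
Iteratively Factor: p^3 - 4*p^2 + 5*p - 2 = (p - 1)*(p^2 - 3*p + 2) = (p - 1)^2*(p - 2)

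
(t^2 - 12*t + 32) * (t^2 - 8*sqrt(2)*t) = t^4 - 12*t^3 - 8*sqrt(2)*t^3 + 32*t^2 + 96*sqrt(2)*t^2 - 256*sqrt(2)*t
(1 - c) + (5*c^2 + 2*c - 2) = 5*c^2 + c - 1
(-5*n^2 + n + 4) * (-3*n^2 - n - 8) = 15*n^4 + 2*n^3 + 27*n^2 - 12*n - 32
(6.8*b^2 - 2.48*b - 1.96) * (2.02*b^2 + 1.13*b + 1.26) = 13.736*b^4 + 2.6744*b^3 + 1.8064*b^2 - 5.3396*b - 2.4696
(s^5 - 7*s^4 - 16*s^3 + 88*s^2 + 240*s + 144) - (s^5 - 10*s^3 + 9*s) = -7*s^4 - 6*s^3 + 88*s^2 + 231*s + 144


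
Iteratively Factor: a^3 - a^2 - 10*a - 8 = (a + 1)*(a^2 - 2*a - 8) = (a - 4)*(a + 1)*(a + 2)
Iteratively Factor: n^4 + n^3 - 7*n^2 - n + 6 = (n - 2)*(n^3 + 3*n^2 - n - 3) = (n - 2)*(n + 1)*(n^2 + 2*n - 3) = (n - 2)*(n + 1)*(n + 3)*(n - 1)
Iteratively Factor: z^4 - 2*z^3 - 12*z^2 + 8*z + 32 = (z - 4)*(z^3 + 2*z^2 - 4*z - 8) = (z - 4)*(z + 2)*(z^2 - 4) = (z - 4)*(z + 2)^2*(z - 2)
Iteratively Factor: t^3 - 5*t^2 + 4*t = (t)*(t^2 - 5*t + 4) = t*(t - 1)*(t - 4)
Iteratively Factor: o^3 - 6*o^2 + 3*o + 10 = (o - 5)*(o^2 - o - 2) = (o - 5)*(o - 2)*(o + 1)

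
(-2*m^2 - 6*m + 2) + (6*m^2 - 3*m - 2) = 4*m^2 - 9*m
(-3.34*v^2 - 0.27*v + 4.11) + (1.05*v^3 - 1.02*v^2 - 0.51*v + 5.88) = 1.05*v^3 - 4.36*v^2 - 0.78*v + 9.99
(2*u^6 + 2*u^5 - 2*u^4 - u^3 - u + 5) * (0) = 0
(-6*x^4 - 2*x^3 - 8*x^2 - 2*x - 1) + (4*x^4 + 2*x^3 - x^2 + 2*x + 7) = -2*x^4 - 9*x^2 + 6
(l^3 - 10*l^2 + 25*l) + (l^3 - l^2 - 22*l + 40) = 2*l^3 - 11*l^2 + 3*l + 40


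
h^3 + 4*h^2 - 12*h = h*(h - 2)*(h + 6)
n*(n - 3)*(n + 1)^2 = n^4 - n^3 - 5*n^2 - 3*n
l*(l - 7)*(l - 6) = l^3 - 13*l^2 + 42*l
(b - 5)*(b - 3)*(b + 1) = b^3 - 7*b^2 + 7*b + 15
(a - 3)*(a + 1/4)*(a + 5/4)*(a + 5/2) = a^4 + a^3 - 127*a^2/16 - 365*a/32 - 75/32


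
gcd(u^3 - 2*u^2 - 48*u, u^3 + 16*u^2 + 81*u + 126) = u + 6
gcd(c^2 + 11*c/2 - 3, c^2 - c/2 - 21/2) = 1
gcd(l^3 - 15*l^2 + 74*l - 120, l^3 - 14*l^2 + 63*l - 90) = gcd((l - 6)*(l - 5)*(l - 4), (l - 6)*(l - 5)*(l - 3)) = l^2 - 11*l + 30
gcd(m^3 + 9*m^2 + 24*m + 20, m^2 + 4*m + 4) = m^2 + 4*m + 4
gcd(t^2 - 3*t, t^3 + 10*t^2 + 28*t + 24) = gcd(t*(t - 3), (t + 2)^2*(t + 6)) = 1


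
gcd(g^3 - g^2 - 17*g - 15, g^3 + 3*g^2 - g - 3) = g^2 + 4*g + 3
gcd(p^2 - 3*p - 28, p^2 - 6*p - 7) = p - 7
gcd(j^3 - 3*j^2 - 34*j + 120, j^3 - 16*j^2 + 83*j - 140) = j^2 - 9*j + 20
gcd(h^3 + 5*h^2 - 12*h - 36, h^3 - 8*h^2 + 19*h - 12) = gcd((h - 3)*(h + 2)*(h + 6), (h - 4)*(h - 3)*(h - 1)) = h - 3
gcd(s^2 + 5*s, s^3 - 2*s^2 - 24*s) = s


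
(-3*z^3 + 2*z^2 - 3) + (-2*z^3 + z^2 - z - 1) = -5*z^3 + 3*z^2 - z - 4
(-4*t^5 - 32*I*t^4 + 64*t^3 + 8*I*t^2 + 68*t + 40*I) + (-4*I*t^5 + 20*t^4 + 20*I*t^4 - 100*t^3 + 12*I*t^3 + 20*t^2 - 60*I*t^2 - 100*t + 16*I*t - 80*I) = -4*t^5 - 4*I*t^5 + 20*t^4 - 12*I*t^4 - 36*t^3 + 12*I*t^3 + 20*t^2 - 52*I*t^2 - 32*t + 16*I*t - 40*I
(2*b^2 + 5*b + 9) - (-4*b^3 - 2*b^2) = 4*b^3 + 4*b^2 + 5*b + 9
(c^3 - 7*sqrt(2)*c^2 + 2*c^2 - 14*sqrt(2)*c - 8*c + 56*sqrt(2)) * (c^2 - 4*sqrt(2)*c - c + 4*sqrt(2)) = c^5 - 11*sqrt(2)*c^4 + c^4 - 11*sqrt(2)*c^3 + 46*c^3 + 64*c^2 + 110*sqrt(2)*c^2 - 560*c - 88*sqrt(2)*c + 448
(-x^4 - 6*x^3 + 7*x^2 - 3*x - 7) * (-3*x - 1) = 3*x^5 + 19*x^4 - 15*x^3 + 2*x^2 + 24*x + 7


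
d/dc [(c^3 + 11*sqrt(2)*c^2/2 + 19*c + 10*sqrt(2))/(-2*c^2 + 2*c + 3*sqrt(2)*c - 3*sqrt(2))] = (-2*c^4 + 4*c^3 + 6*sqrt(2)*c^3 + 2*sqrt(2)*c^2 + 71*c^2 - 66*c + 40*sqrt(2)*c - 77*sqrt(2) - 60)/(2*(2*c^4 - 6*sqrt(2)*c^3 - 4*c^3 + 11*c^2 + 12*sqrt(2)*c^2 - 18*c - 6*sqrt(2)*c + 9))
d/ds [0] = 0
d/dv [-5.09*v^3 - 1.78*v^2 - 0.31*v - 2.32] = -15.27*v^2 - 3.56*v - 0.31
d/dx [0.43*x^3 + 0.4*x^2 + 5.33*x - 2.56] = 1.29*x^2 + 0.8*x + 5.33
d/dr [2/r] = -2/r^2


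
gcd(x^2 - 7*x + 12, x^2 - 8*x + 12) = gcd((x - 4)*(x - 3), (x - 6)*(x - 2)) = 1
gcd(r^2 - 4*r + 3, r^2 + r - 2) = r - 1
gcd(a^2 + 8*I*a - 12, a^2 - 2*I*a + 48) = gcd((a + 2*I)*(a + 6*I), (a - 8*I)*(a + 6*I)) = a + 6*I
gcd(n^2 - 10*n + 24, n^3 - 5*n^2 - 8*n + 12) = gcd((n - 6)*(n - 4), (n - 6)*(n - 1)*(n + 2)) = n - 6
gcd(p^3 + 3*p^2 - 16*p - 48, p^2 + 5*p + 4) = p + 4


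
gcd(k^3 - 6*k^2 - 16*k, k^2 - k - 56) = k - 8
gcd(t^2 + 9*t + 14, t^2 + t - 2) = t + 2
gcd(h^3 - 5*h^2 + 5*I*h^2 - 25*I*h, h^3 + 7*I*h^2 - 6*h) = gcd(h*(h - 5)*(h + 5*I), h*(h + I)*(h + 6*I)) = h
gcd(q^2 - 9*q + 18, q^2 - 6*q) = q - 6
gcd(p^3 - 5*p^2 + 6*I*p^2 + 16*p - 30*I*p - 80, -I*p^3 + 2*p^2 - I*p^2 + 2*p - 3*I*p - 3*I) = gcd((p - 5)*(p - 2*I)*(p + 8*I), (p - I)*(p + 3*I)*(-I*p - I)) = 1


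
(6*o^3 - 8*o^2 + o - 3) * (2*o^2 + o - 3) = 12*o^5 - 10*o^4 - 24*o^3 + 19*o^2 - 6*o + 9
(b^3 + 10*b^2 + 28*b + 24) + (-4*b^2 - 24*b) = b^3 + 6*b^2 + 4*b + 24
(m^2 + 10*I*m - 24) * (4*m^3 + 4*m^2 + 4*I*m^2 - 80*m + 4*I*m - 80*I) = 4*m^5 + 4*m^4 + 44*I*m^4 - 216*m^3 + 44*I*m^3 - 136*m^2 - 976*I*m^2 + 2720*m - 96*I*m + 1920*I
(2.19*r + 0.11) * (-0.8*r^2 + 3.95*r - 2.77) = -1.752*r^3 + 8.5625*r^2 - 5.6318*r - 0.3047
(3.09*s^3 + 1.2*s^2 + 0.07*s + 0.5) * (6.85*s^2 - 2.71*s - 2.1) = 21.1665*s^5 - 0.1539*s^4 - 9.2615*s^3 + 0.7153*s^2 - 1.502*s - 1.05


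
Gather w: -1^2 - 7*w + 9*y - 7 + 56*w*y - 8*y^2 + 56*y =w*(56*y - 7) - 8*y^2 + 65*y - 8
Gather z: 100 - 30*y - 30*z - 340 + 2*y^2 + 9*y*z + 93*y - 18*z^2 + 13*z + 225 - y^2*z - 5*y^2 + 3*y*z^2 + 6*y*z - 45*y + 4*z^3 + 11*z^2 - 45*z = -3*y^2 + 18*y + 4*z^3 + z^2*(3*y - 7) + z*(-y^2 + 15*y - 62) - 15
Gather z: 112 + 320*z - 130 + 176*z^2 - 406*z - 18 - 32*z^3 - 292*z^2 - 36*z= -32*z^3 - 116*z^2 - 122*z - 36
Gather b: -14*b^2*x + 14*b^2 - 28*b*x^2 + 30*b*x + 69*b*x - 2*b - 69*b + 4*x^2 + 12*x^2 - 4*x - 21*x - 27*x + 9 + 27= b^2*(14 - 14*x) + b*(-28*x^2 + 99*x - 71) + 16*x^2 - 52*x + 36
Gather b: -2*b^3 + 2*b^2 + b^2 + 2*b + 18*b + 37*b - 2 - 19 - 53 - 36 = -2*b^3 + 3*b^2 + 57*b - 110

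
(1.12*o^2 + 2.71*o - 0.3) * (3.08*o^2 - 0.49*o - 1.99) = 3.4496*o^4 + 7.798*o^3 - 4.4807*o^2 - 5.2459*o + 0.597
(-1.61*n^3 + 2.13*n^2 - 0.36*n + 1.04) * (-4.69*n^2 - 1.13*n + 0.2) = 7.5509*n^5 - 8.1704*n^4 - 1.0405*n^3 - 4.0448*n^2 - 1.2472*n + 0.208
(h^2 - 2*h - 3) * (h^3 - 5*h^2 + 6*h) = h^5 - 7*h^4 + 13*h^3 + 3*h^2 - 18*h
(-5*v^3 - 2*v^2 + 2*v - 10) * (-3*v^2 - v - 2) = 15*v^5 + 11*v^4 + 6*v^3 + 32*v^2 + 6*v + 20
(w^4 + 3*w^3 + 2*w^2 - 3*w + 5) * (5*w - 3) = 5*w^5 + 12*w^4 + w^3 - 21*w^2 + 34*w - 15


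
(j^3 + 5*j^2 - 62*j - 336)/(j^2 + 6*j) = j - 1 - 56/j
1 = 1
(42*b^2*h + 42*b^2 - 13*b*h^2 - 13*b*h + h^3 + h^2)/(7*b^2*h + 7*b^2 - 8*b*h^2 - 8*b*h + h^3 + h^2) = (6*b - h)/(b - h)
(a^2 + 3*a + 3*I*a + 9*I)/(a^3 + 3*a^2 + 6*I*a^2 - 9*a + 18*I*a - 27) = 1/(a + 3*I)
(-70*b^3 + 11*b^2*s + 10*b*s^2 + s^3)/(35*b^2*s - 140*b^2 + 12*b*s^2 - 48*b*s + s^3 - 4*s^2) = (-2*b + s)/(s - 4)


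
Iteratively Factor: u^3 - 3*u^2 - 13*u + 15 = (u + 3)*(u^2 - 6*u + 5) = (u - 1)*(u + 3)*(u - 5)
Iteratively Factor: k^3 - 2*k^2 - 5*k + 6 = (k + 2)*(k^2 - 4*k + 3) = (k - 1)*(k + 2)*(k - 3)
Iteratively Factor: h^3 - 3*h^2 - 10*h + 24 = (h - 2)*(h^2 - h - 12) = (h - 4)*(h - 2)*(h + 3)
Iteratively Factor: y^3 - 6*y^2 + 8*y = (y - 2)*(y^2 - 4*y) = y*(y - 2)*(y - 4)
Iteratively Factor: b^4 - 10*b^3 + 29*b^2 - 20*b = (b - 4)*(b^3 - 6*b^2 + 5*b) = (b - 4)*(b - 1)*(b^2 - 5*b) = (b - 5)*(b - 4)*(b - 1)*(b)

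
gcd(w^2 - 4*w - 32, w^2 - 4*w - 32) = w^2 - 4*w - 32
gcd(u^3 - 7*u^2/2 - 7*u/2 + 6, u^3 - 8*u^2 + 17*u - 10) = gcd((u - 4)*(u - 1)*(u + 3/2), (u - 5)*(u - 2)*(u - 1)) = u - 1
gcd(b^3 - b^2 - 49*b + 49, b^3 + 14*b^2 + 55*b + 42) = b + 7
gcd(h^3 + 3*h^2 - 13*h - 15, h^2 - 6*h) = 1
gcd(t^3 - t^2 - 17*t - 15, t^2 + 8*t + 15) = t + 3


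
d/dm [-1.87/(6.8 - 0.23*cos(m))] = 0.4301*sin(m)/(0.23*cos(m) - 6.8)^2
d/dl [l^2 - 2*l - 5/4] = 2*l - 2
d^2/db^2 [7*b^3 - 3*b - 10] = 42*b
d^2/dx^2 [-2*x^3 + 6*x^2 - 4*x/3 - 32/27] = 12 - 12*x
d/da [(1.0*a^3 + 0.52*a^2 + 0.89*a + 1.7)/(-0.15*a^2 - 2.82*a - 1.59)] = (-0.15*a^4 - 5.64*a^3 - 6.1029*a^2 - 1.1436*a + 3.3789)/(0.0225*a^4 + 0.846*a^3 + 8.4294*a^2 + 8.9676*a + 2.5281)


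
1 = 1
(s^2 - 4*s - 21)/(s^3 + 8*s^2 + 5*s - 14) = (s^2 - 4*s - 21)/(s^3 + 8*s^2 + 5*s - 14)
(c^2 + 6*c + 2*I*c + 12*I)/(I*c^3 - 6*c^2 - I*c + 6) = (-I*c^2 + c*(2 - 6*I) + 12)/(c^3 + 6*I*c^2 - c - 6*I)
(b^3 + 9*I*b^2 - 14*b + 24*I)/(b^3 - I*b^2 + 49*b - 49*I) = (b^2 + 10*I*b - 24)/(b^2 + 49)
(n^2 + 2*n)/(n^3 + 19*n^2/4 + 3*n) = 4*(n + 2)/(4*n^2 + 19*n + 12)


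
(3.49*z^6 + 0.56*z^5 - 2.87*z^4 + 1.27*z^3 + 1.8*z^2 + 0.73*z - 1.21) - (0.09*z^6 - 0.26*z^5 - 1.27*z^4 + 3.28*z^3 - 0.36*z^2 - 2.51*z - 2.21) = 3.4*z^6 + 0.82*z^5 - 1.6*z^4 - 2.01*z^3 + 2.16*z^2 + 3.24*z + 1.0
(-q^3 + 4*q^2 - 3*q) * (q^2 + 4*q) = -q^5 + 13*q^3 - 12*q^2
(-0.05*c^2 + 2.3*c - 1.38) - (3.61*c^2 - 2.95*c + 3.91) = -3.66*c^2 + 5.25*c - 5.29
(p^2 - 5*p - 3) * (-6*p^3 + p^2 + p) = -6*p^5 + 31*p^4 + 14*p^3 - 8*p^2 - 3*p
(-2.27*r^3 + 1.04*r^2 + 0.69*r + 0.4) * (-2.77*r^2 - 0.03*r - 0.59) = 6.2879*r^5 - 2.8127*r^4 - 0.6032*r^3 - 1.7423*r^2 - 0.4191*r - 0.236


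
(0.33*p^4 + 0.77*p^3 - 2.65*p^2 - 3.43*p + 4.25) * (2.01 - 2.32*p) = -0.7656*p^5 - 1.1231*p^4 + 7.6957*p^3 + 2.6311*p^2 - 16.7543*p + 8.5425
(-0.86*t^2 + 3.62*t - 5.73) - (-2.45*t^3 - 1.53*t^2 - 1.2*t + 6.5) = 2.45*t^3 + 0.67*t^2 + 4.82*t - 12.23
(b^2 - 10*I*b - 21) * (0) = 0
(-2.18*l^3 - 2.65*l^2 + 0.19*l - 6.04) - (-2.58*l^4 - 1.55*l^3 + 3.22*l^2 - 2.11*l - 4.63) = 2.58*l^4 - 0.63*l^3 - 5.87*l^2 + 2.3*l - 1.41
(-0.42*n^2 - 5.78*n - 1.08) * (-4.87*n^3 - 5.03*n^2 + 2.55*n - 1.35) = 2.0454*n^5 + 30.2612*n^4 + 33.262*n^3 - 8.7396*n^2 + 5.049*n + 1.458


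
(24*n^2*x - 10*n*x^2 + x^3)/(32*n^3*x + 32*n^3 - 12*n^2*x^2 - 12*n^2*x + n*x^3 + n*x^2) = x*(-6*n + x)/(n*(-8*n*x - 8*n + x^2 + x))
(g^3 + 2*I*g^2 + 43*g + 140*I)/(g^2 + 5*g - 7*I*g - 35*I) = (g^2 + 9*I*g - 20)/(g + 5)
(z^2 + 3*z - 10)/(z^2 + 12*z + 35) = (z - 2)/(z + 7)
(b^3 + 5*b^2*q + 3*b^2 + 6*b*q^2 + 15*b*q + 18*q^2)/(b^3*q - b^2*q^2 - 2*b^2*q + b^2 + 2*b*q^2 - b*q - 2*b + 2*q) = (b^3 + 5*b^2*q + 3*b^2 + 6*b*q^2 + 15*b*q + 18*q^2)/(b^3*q - b^2*q^2 - 2*b^2*q + b^2 + 2*b*q^2 - b*q - 2*b + 2*q)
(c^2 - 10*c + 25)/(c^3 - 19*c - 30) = (c - 5)/(c^2 + 5*c + 6)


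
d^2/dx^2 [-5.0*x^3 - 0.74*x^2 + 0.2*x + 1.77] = -30.0*x - 1.48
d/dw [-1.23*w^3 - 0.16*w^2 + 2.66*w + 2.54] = -3.69*w^2 - 0.32*w + 2.66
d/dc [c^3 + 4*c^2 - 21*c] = 3*c^2 + 8*c - 21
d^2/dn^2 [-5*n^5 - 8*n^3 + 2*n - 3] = -100*n^3 - 48*n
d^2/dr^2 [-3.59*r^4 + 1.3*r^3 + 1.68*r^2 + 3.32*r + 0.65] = -43.08*r^2 + 7.8*r + 3.36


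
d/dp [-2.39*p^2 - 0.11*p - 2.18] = -4.78*p - 0.11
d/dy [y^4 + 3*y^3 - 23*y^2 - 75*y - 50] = 4*y^3 + 9*y^2 - 46*y - 75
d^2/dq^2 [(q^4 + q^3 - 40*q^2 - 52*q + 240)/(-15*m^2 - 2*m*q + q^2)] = 2*(-4*(m - q)^2*(q^4 + q^3 - 40*q^2 - 52*q + 240) + (15*m^2 + 2*m*q - q^2)^2*(-6*q^2 - 3*q + 40) + (15*m^2 + 2*m*q - q^2)*(-q^4 - q^3 + 40*q^2 + 52*q + 2*(m - q)*(4*q^3 + 3*q^2 - 80*q - 52) - 240))/(15*m^2 + 2*m*q - q^2)^3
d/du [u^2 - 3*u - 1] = 2*u - 3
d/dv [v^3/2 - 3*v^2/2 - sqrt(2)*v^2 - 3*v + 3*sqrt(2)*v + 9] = 3*v^2/2 - 3*v - 2*sqrt(2)*v - 3 + 3*sqrt(2)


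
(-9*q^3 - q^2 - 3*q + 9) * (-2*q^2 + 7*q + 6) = 18*q^5 - 61*q^4 - 55*q^3 - 45*q^2 + 45*q + 54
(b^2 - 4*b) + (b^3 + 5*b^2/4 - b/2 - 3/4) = b^3 + 9*b^2/4 - 9*b/2 - 3/4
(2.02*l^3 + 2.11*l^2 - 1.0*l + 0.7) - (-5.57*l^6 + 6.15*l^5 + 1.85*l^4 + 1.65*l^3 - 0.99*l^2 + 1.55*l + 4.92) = 5.57*l^6 - 6.15*l^5 - 1.85*l^4 + 0.37*l^3 + 3.1*l^2 - 2.55*l - 4.22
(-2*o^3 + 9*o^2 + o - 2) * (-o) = 2*o^4 - 9*o^3 - o^2 + 2*o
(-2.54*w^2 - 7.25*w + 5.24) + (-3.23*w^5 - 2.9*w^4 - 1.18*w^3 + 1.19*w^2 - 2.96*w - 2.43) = -3.23*w^5 - 2.9*w^4 - 1.18*w^3 - 1.35*w^2 - 10.21*w + 2.81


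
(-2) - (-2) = 0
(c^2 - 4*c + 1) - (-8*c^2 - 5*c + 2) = 9*c^2 + c - 1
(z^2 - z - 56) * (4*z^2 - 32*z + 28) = 4*z^4 - 36*z^3 - 164*z^2 + 1764*z - 1568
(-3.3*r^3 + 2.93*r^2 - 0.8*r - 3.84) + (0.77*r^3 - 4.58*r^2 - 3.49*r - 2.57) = -2.53*r^3 - 1.65*r^2 - 4.29*r - 6.41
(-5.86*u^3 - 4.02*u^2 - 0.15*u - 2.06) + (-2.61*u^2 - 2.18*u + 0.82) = -5.86*u^3 - 6.63*u^2 - 2.33*u - 1.24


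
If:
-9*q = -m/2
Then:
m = 18*q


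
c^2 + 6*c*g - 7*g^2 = (c - g)*(c + 7*g)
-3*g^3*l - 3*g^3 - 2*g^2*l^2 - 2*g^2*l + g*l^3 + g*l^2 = (-3*g + l)*(g + l)*(g*l + g)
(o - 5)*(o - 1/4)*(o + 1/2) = o^3 - 19*o^2/4 - 11*o/8 + 5/8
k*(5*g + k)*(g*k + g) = 5*g^2*k^2 + 5*g^2*k + g*k^3 + g*k^2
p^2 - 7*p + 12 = (p - 4)*(p - 3)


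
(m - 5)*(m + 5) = m^2 - 25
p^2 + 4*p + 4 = (p + 2)^2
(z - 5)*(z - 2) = z^2 - 7*z + 10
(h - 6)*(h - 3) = h^2 - 9*h + 18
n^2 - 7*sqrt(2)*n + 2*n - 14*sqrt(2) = (n + 2)*(n - 7*sqrt(2))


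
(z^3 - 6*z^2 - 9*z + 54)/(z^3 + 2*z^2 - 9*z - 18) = (z - 6)/(z + 2)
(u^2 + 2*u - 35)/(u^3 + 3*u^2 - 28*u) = (u - 5)/(u*(u - 4))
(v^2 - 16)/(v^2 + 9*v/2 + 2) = 2*(v - 4)/(2*v + 1)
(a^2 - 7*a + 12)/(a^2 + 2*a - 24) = (a - 3)/(a + 6)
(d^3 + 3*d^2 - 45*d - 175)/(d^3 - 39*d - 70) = (d + 5)/(d + 2)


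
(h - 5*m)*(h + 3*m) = h^2 - 2*h*m - 15*m^2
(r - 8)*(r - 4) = r^2 - 12*r + 32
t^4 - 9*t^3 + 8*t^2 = t^2*(t - 8)*(t - 1)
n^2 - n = n*(n - 1)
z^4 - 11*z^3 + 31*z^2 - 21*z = z*(z - 7)*(z - 3)*(z - 1)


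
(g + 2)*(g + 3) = g^2 + 5*g + 6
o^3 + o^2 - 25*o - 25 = (o - 5)*(o + 1)*(o + 5)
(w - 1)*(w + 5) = w^2 + 4*w - 5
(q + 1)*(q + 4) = q^2 + 5*q + 4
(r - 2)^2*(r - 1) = r^3 - 5*r^2 + 8*r - 4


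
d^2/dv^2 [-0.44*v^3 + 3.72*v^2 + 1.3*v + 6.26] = 7.44 - 2.64*v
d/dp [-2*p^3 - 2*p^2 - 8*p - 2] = -6*p^2 - 4*p - 8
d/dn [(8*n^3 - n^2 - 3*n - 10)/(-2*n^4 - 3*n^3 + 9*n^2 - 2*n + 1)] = (16*n^6 - 4*n^5 + 51*n^4 - 130*n^3 - 37*n^2 + 178*n - 23)/(4*n^8 + 12*n^7 - 27*n^6 - 46*n^5 + 89*n^4 - 42*n^3 + 22*n^2 - 4*n + 1)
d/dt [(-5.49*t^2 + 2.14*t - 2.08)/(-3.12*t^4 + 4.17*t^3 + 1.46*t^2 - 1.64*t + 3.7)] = (-34.2576*t^5 + 42.9237*t^4 - 43.806*t^3 + 31.9*t^2 - 34.5524*t + 4.5068)/(9.7344*t^8 - 26.0208*t^7 + 8.2785*t^6 + 22.41*t^5 - 34.634*t^4 + 26.0692*t^3 + 13.4936*t^2 - 12.136*t + 13.69)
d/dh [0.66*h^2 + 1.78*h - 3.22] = 1.32*h + 1.78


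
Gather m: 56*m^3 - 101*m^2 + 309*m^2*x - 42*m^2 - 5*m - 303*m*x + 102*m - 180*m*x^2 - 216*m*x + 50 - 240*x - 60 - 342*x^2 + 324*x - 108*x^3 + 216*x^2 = 56*m^3 + m^2*(309*x - 143) + m*(-180*x^2 - 519*x + 97) - 108*x^3 - 126*x^2 + 84*x - 10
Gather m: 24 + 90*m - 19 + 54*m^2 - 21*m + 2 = 54*m^2 + 69*m + 7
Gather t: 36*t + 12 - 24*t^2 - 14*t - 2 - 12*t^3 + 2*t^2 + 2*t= -12*t^3 - 22*t^2 + 24*t + 10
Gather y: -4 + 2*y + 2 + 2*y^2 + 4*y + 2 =2*y^2 + 6*y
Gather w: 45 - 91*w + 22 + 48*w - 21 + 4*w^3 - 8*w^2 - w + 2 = 4*w^3 - 8*w^2 - 44*w + 48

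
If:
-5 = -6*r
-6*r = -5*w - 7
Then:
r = 5/6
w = -2/5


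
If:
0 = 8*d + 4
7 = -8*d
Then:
No Solution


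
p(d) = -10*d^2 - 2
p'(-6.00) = 120.00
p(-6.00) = -362.00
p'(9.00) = -180.00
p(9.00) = -812.00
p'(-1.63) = 32.60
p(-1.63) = -28.57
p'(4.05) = -81.00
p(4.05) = -166.02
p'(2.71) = -54.20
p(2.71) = -75.44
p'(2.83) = -56.60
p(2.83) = -82.09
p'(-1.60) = 32.00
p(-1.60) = -27.60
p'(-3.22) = 64.40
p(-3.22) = -105.68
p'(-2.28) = 45.60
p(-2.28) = -53.98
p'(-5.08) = 101.60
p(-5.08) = -260.06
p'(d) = -20*d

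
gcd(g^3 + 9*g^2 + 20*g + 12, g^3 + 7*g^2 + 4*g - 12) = g^2 + 8*g + 12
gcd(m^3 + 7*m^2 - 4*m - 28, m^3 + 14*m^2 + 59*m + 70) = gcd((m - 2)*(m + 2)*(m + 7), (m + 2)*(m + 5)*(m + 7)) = m^2 + 9*m + 14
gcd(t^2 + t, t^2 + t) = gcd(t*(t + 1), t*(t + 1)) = t^2 + t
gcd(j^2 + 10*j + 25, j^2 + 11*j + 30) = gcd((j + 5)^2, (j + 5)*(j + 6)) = j + 5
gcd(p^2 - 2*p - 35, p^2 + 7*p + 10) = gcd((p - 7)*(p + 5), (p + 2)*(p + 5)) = p + 5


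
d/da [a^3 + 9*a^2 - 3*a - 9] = 3*a^2 + 18*a - 3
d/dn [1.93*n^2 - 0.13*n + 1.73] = 3.86*n - 0.13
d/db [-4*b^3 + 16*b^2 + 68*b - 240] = -12*b^2 + 32*b + 68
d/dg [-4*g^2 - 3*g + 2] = -8*g - 3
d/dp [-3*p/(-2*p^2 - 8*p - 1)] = 3*(1 - 2*p^2)/(4*p^4 + 32*p^3 + 68*p^2 + 16*p + 1)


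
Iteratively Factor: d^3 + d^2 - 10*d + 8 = (d - 1)*(d^2 + 2*d - 8) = (d - 1)*(d + 4)*(d - 2)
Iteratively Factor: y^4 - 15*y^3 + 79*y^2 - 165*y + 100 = (y - 5)*(y^3 - 10*y^2 + 29*y - 20) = (y - 5)*(y - 1)*(y^2 - 9*y + 20) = (y - 5)*(y - 4)*(y - 1)*(y - 5)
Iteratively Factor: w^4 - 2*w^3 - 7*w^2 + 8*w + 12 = (w + 1)*(w^3 - 3*w^2 - 4*w + 12) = (w - 3)*(w + 1)*(w^2 - 4) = (w - 3)*(w - 2)*(w + 1)*(w + 2)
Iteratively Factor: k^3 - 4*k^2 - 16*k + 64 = (k - 4)*(k^2 - 16) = (k - 4)*(k + 4)*(k - 4)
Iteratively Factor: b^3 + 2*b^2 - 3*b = (b)*(b^2 + 2*b - 3) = b*(b - 1)*(b + 3)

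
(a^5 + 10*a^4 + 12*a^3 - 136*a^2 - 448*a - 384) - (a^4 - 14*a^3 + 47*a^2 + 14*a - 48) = a^5 + 9*a^4 + 26*a^3 - 183*a^2 - 462*a - 336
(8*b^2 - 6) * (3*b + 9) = 24*b^3 + 72*b^2 - 18*b - 54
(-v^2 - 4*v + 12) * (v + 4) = -v^3 - 8*v^2 - 4*v + 48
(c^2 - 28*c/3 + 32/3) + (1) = c^2 - 28*c/3 + 35/3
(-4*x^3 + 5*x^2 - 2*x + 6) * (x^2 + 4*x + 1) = -4*x^5 - 11*x^4 + 14*x^3 + 3*x^2 + 22*x + 6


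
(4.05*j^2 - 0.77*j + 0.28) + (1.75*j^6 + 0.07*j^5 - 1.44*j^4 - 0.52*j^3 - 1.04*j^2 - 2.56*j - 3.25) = 1.75*j^6 + 0.07*j^5 - 1.44*j^4 - 0.52*j^3 + 3.01*j^2 - 3.33*j - 2.97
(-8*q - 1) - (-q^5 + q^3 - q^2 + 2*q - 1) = q^5 - q^3 + q^2 - 10*q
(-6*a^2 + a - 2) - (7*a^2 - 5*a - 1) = -13*a^2 + 6*a - 1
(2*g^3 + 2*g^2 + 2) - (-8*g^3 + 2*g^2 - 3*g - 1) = 10*g^3 + 3*g + 3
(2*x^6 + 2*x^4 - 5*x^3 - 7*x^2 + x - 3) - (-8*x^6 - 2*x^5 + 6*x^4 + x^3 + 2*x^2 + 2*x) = 10*x^6 + 2*x^5 - 4*x^4 - 6*x^3 - 9*x^2 - x - 3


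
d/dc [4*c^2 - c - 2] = 8*c - 1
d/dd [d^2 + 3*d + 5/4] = 2*d + 3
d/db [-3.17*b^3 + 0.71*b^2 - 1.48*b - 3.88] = -9.51*b^2 + 1.42*b - 1.48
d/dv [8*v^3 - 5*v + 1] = 24*v^2 - 5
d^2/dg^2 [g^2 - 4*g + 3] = 2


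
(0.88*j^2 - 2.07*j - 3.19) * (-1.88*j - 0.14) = -1.6544*j^3 + 3.7684*j^2 + 6.287*j + 0.4466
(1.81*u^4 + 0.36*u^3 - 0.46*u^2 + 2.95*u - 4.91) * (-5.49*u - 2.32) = -9.9369*u^5 - 6.1756*u^4 + 1.6902*u^3 - 15.1283*u^2 + 20.1119*u + 11.3912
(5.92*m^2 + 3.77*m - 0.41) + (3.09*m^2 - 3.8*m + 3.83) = 9.01*m^2 - 0.0299999999999998*m + 3.42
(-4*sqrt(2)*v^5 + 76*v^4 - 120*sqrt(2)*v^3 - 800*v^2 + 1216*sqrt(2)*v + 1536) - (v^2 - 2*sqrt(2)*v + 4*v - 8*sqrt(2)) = -4*sqrt(2)*v^5 + 76*v^4 - 120*sqrt(2)*v^3 - 801*v^2 - 4*v + 1218*sqrt(2)*v + 8*sqrt(2) + 1536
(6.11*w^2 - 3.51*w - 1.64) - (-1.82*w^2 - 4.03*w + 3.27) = 7.93*w^2 + 0.52*w - 4.91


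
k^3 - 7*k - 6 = (k - 3)*(k + 1)*(k + 2)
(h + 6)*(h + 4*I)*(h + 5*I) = h^3 + 6*h^2 + 9*I*h^2 - 20*h + 54*I*h - 120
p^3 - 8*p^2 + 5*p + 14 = (p - 7)*(p - 2)*(p + 1)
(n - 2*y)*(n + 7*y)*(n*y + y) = n^3*y + 5*n^2*y^2 + n^2*y - 14*n*y^3 + 5*n*y^2 - 14*y^3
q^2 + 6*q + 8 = (q + 2)*(q + 4)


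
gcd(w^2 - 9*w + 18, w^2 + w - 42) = w - 6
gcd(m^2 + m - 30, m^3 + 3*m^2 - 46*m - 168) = m + 6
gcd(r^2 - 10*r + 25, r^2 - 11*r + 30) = r - 5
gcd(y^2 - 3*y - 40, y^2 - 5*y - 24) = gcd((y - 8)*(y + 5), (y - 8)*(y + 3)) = y - 8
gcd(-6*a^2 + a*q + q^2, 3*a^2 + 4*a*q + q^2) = 3*a + q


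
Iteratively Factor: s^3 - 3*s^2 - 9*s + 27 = (s - 3)*(s^2 - 9) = (s - 3)^2*(s + 3)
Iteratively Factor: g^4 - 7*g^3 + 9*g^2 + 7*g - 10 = (g - 1)*(g^3 - 6*g^2 + 3*g + 10) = (g - 5)*(g - 1)*(g^2 - g - 2) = (g - 5)*(g - 1)*(g + 1)*(g - 2)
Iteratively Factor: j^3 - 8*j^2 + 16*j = (j - 4)*(j^2 - 4*j) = j*(j - 4)*(j - 4)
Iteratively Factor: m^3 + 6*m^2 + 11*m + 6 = (m + 2)*(m^2 + 4*m + 3) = (m + 2)*(m + 3)*(m + 1)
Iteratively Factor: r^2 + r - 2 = (r + 2)*(r - 1)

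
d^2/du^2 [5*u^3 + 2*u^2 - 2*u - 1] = 30*u + 4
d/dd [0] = 0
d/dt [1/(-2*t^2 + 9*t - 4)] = (4*t - 9)/(2*t^2 - 9*t + 4)^2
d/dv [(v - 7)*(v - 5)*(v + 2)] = 3*v^2 - 20*v + 11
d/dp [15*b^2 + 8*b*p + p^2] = 8*b + 2*p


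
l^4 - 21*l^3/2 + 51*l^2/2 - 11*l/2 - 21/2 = (l - 7)*(l - 3)*(l - 1)*(l + 1/2)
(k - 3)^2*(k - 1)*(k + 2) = k^4 - 5*k^3 + k^2 + 21*k - 18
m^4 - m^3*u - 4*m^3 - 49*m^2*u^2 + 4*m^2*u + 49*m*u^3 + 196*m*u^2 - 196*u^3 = (m - 4)*(m - 7*u)*(m - u)*(m + 7*u)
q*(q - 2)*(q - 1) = q^3 - 3*q^2 + 2*q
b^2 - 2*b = b*(b - 2)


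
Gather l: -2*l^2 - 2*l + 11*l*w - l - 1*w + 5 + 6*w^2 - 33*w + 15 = -2*l^2 + l*(11*w - 3) + 6*w^2 - 34*w + 20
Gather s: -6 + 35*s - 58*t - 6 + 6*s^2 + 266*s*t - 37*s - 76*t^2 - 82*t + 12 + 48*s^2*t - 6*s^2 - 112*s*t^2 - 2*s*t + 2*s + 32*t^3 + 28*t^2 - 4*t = 48*s^2*t + s*(-112*t^2 + 264*t) + 32*t^3 - 48*t^2 - 144*t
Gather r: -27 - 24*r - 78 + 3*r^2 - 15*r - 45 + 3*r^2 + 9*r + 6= 6*r^2 - 30*r - 144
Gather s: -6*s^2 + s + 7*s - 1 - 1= -6*s^2 + 8*s - 2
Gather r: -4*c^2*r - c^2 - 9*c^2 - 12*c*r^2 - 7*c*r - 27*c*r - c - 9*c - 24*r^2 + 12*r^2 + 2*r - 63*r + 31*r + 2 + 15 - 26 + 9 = -10*c^2 - 10*c + r^2*(-12*c - 12) + r*(-4*c^2 - 34*c - 30)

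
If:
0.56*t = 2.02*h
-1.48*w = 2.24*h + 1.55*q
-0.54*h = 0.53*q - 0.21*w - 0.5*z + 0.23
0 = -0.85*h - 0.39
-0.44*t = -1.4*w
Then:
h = -0.46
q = 1.16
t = -1.66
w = -0.52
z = 1.41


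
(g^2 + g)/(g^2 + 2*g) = (g + 1)/(g + 2)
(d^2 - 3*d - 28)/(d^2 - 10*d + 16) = (d^2 - 3*d - 28)/(d^2 - 10*d + 16)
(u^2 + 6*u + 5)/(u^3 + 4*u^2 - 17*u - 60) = (u + 1)/(u^2 - u - 12)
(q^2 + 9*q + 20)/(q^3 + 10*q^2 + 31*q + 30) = (q + 4)/(q^2 + 5*q + 6)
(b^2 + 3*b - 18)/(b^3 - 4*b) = (b^2 + 3*b - 18)/(b*(b^2 - 4))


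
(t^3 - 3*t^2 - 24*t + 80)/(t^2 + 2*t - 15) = (t^2 - 8*t + 16)/(t - 3)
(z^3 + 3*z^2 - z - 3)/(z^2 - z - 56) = (-z^3 - 3*z^2 + z + 3)/(-z^2 + z + 56)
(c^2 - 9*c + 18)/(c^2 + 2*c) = (c^2 - 9*c + 18)/(c*(c + 2))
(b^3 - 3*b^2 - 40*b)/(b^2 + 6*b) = (b^2 - 3*b - 40)/(b + 6)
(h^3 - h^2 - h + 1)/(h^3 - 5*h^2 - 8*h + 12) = (h^2 - 1)/(h^2 - 4*h - 12)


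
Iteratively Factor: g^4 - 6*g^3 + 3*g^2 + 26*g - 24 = (g - 1)*(g^3 - 5*g^2 - 2*g + 24) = (g - 3)*(g - 1)*(g^2 - 2*g - 8) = (g - 4)*(g - 3)*(g - 1)*(g + 2)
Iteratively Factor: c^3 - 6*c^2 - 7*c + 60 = (c - 5)*(c^2 - c - 12) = (c - 5)*(c + 3)*(c - 4)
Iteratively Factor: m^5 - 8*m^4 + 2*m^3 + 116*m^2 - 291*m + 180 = (m - 3)*(m^4 - 5*m^3 - 13*m^2 + 77*m - 60) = (m - 5)*(m - 3)*(m^3 - 13*m + 12) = (m - 5)*(m - 3)^2*(m^2 + 3*m - 4) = (m - 5)*(m - 3)^2*(m - 1)*(m + 4)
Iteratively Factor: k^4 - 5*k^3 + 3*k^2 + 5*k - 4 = (k + 1)*(k^3 - 6*k^2 + 9*k - 4) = (k - 1)*(k + 1)*(k^2 - 5*k + 4) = (k - 4)*(k - 1)*(k + 1)*(k - 1)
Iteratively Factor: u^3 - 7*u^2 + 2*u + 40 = (u - 5)*(u^2 - 2*u - 8) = (u - 5)*(u + 2)*(u - 4)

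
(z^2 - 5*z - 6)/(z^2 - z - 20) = (-z^2 + 5*z + 6)/(-z^2 + z + 20)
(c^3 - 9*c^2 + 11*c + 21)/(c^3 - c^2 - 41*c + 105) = (c^2 - 6*c - 7)/(c^2 + 2*c - 35)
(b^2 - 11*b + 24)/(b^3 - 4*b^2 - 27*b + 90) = (b - 8)/(b^2 - b - 30)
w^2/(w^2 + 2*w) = w/(w + 2)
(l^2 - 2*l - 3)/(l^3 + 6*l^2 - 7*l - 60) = (l + 1)/(l^2 + 9*l + 20)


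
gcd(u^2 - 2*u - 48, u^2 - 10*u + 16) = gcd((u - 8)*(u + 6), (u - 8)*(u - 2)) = u - 8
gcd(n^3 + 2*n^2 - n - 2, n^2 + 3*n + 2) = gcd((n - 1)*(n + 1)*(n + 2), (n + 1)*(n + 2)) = n^2 + 3*n + 2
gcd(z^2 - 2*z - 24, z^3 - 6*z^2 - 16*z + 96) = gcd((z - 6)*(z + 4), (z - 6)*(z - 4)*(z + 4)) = z^2 - 2*z - 24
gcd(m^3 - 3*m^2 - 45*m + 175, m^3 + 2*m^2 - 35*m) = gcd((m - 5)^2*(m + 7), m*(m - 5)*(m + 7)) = m^2 + 2*m - 35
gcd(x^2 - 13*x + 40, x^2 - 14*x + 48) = x - 8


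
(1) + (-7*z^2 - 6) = -7*z^2 - 5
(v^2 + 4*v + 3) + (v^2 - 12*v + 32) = 2*v^2 - 8*v + 35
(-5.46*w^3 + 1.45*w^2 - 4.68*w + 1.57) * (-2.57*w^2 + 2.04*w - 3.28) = 14.0322*w^5 - 14.8649*w^4 + 32.8944*w^3 - 18.3381*w^2 + 18.5532*w - 5.1496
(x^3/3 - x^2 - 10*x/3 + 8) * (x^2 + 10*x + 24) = x^5/3 + 7*x^4/3 - 16*x^3/3 - 148*x^2/3 + 192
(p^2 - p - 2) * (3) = 3*p^2 - 3*p - 6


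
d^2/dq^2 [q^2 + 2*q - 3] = 2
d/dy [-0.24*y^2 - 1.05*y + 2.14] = -0.48*y - 1.05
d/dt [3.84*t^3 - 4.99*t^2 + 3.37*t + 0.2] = 11.52*t^2 - 9.98*t + 3.37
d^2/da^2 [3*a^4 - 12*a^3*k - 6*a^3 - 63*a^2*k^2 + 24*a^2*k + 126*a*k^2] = 36*a^2 - 72*a*k - 36*a - 126*k^2 + 48*k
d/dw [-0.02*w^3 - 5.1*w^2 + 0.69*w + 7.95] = -0.06*w^2 - 10.2*w + 0.69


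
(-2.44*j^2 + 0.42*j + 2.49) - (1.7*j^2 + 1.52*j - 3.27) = -4.14*j^2 - 1.1*j + 5.76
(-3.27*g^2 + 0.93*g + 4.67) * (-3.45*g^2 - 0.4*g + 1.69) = 11.2815*g^4 - 1.9005*g^3 - 22.0098*g^2 - 0.2963*g + 7.8923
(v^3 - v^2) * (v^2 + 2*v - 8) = v^5 + v^4 - 10*v^3 + 8*v^2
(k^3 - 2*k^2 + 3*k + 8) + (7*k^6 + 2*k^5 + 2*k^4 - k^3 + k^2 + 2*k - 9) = 7*k^6 + 2*k^5 + 2*k^4 - k^2 + 5*k - 1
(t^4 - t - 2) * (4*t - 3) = 4*t^5 - 3*t^4 - 4*t^2 - 5*t + 6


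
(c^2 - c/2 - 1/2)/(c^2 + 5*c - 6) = (c + 1/2)/(c + 6)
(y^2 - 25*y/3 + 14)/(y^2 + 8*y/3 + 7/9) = 3*(3*y^2 - 25*y + 42)/(9*y^2 + 24*y + 7)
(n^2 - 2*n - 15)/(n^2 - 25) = (n + 3)/(n + 5)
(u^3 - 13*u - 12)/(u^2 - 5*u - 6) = (u^2 - u - 12)/(u - 6)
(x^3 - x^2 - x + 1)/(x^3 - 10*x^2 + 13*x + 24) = (x^2 - 2*x + 1)/(x^2 - 11*x + 24)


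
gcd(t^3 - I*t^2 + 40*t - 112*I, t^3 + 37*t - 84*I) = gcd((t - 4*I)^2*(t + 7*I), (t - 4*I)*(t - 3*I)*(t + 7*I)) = t^2 + 3*I*t + 28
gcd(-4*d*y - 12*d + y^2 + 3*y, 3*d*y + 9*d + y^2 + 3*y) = y + 3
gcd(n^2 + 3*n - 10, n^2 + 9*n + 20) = n + 5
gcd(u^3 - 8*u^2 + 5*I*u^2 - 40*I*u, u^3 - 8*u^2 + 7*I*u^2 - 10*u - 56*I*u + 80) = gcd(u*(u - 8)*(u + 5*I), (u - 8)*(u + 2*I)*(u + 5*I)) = u^2 + u*(-8 + 5*I) - 40*I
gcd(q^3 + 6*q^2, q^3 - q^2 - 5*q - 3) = 1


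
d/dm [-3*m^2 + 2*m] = 2 - 6*m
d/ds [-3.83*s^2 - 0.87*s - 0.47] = -7.66*s - 0.87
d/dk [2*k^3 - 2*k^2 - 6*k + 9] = 6*k^2 - 4*k - 6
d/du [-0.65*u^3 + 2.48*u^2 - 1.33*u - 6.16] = -1.95*u^2 + 4.96*u - 1.33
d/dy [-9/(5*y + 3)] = 45/(5*y + 3)^2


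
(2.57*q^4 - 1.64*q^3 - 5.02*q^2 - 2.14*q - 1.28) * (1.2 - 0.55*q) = -1.4135*q^5 + 3.986*q^4 + 0.793*q^3 - 4.847*q^2 - 1.864*q - 1.536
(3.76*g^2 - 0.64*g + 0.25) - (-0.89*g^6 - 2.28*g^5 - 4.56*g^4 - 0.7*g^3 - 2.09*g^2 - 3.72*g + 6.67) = 0.89*g^6 + 2.28*g^5 + 4.56*g^4 + 0.7*g^3 + 5.85*g^2 + 3.08*g - 6.42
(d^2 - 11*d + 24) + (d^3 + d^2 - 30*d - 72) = d^3 + 2*d^2 - 41*d - 48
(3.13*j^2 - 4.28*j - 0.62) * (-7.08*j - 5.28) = -22.1604*j^3 + 13.776*j^2 + 26.988*j + 3.2736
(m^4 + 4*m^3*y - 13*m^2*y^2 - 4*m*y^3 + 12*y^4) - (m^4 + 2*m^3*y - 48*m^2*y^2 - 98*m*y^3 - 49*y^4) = 2*m^3*y + 35*m^2*y^2 + 94*m*y^3 + 61*y^4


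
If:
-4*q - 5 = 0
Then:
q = -5/4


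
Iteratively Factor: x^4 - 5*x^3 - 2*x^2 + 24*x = (x + 2)*(x^3 - 7*x^2 + 12*x) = x*(x + 2)*(x^2 - 7*x + 12) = x*(x - 3)*(x + 2)*(x - 4)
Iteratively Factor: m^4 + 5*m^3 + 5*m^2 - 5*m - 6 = (m - 1)*(m^3 + 6*m^2 + 11*m + 6) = (m - 1)*(m + 1)*(m^2 + 5*m + 6) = (m - 1)*(m + 1)*(m + 2)*(m + 3)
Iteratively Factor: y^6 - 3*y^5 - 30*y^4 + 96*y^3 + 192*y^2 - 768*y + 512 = (y - 4)*(y^5 + y^4 - 26*y^3 - 8*y^2 + 160*y - 128) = (y - 4)^2*(y^4 + 5*y^3 - 6*y^2 - 32*y + 32) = (y - 4)^2*(y + 4)*(y^3 + y^2 - 10*y + 8) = (y - 4)^2*(y + 4)^2*(y^2 - 3*y + 2) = (y - 4)^2*(y - 2)*(y + 4)^2*(y - 1)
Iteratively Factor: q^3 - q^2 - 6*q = (q + 2)*(q^2 - 3*q) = (q - 3)*(q + 2)*(q)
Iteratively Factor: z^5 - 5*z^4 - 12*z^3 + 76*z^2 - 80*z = (z - 5)*(z^4 - 12*z^2 + 16*z) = (z - 5)*(z - 2)*(z^3 + 2*z^2 - 8*z) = z*(z - 5)*(z - 2)*(z^2 + 2*z - 8) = z*(z - 5)*(z - 2)^2*(z + 4)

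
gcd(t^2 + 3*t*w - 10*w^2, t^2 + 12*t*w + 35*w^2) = t + 5*w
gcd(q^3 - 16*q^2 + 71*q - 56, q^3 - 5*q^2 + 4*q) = q - 1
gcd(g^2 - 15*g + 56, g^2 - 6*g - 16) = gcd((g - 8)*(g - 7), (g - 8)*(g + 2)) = g - 8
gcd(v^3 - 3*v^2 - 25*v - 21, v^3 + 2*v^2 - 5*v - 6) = v^2 + 4*v + 3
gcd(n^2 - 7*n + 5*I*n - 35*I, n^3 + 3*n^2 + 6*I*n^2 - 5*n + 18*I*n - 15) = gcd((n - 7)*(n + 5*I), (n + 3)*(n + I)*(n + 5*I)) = n + 5*I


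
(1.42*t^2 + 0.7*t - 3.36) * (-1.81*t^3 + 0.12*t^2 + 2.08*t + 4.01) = -2.5702*t^5 - 1.0966*t^4 + 9.1192*t^3 + 6.747*t^2 - 4.1818*t - 13.4736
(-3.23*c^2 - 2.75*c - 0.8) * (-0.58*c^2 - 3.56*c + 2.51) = 1.8734*c^4 + 13.0938*c^3 + 2.1467*c^2 - 4.0545*c - 2.008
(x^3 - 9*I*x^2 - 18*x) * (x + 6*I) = x^4 - 3*I*x^3 + 36*x^2 - 108*I*x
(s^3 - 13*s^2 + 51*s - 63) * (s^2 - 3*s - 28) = s^5 - 16*s^4 + 62*s^3 + 148*s^2 - 1239*s + 1764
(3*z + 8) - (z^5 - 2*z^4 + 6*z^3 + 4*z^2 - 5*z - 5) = -z^5 + 2*z^4 - 6*z^3 - 4*z^2 + 8*z + 13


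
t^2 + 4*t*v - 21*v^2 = (t - 3*v)*(t + 7*v)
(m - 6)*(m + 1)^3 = m^4 - 3*m^3 - 15*m^2 - 17*m - 6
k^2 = k^2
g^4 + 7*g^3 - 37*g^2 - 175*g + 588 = (g - 4)*(g - 3)*(g + 7)^2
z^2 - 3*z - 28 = (z - 7)*(z + 4)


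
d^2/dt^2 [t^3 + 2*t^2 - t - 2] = 6*t + 4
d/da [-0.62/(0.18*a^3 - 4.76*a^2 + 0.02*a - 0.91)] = (0.3348*a^2 - 5.9024*a + 0.0124)/(0.18*a^3 - 4.76*a^2 + 0.02*a - 0.91)^2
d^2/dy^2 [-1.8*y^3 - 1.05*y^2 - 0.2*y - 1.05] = -10.8*y - 2.1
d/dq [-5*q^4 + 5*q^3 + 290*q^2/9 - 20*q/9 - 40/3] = -20*q^3 + 15*q^2 + 580*q/9 - 20/9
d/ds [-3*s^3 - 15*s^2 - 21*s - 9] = -9*s^2 - 30*s - 21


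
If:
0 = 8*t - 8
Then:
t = 1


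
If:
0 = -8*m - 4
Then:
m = -1/2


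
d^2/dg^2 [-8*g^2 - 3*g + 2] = -16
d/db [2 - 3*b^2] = -6*b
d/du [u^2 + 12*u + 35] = 2*u + 12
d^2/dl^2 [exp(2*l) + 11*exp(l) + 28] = (4*exp(l) + 11)*exp(l)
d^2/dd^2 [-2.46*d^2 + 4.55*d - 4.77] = -4.92000000000000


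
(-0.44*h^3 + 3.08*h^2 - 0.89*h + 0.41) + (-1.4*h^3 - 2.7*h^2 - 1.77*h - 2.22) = -1.84*h^3 + 0.38*h^2 - 2.66*h - 1.81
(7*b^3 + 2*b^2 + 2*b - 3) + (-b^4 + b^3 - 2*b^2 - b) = -b^4 + 8*b^3 + b - 3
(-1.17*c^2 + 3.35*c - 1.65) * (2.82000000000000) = -3.2994*c^2 + 9.447*c - 4.653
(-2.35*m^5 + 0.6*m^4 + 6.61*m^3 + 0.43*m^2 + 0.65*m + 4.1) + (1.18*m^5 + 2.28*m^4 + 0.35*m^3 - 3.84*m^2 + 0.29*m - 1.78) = -1.17*m^5 + 2.88*m^4 + 6.96*m^3 - 3.41*m^2 + 0.94*m + 2.32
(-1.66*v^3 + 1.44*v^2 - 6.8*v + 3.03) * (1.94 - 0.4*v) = 0.664*v^4 - 3.7964*v^3 + 5.5136*v^2 - 14.404*v + 5.8782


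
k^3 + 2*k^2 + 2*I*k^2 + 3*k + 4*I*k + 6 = (k + 2)*(k - I)*(k + 3*I)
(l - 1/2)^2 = l^2 - l + 1/4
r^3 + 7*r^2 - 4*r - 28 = (r - 2)*(r + 2)*(r + 7)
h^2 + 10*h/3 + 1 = (h + 1/3)*(h + 3)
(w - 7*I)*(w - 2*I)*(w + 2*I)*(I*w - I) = I*w^4 + 7*w^3 - I*w^3 - 7*w^2 + 4*I*w^2 + 28*w - 4*I*w - 28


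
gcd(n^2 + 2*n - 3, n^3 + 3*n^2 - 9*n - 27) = n + 3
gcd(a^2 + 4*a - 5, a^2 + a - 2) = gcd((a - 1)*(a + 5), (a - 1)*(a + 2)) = a - 1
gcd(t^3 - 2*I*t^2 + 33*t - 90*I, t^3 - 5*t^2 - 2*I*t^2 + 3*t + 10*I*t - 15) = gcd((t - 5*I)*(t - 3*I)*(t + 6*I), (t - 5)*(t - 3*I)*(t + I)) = t - 3*I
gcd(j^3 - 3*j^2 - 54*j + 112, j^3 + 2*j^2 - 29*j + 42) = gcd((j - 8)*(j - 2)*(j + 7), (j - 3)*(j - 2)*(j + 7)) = j^2 + 5*j - 14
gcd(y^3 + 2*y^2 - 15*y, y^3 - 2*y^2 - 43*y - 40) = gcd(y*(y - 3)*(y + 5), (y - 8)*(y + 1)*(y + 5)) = y + 5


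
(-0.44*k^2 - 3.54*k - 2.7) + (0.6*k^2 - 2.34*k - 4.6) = 0.16*k^2 - 5.88*k - 7.3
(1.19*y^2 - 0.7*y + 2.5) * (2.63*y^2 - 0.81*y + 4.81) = 3.1297*y^4 - 2.8049*y^3 + 12.8659*y^2 - 5.392*y + 12.025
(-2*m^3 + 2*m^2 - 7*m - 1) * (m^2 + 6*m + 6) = -2*m^5 - 10*m^4 - 7*m^3 - 31*m^2 - 48*m - 6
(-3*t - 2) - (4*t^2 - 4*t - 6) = -4*t^2 + t + 4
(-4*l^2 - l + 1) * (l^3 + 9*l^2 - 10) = -4*l^5 - 37*l^4 - 8*l^3 + 49*l^2 + 10*l - 10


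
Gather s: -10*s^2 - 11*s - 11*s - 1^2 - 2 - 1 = -10*s^2 - 22*s - 4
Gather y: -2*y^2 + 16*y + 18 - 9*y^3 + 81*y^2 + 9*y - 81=-9*y^3 + 79*y^2 + 25*y - 63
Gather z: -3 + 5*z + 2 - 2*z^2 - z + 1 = -2*z^2 + 4*z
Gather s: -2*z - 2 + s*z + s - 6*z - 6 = s*(z + 1) - 8*z - 8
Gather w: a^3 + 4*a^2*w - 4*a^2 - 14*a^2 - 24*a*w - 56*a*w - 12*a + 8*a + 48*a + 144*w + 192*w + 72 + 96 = a^3 - 18*a^2 + 44*a + w*(4*a^2 - 80*a + 336) + 168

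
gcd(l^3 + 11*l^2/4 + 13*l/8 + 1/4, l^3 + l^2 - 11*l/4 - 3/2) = l^2 + 5*l/2 + 1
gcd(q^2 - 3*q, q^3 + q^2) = q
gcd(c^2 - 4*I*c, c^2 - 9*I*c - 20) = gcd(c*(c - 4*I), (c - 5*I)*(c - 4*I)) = c - 4*I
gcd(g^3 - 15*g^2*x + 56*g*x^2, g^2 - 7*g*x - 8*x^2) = -g + 8*x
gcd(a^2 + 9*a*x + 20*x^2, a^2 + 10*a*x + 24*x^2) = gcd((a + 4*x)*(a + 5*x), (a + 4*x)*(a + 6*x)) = a + 4*x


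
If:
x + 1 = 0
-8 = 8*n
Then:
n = -1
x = -1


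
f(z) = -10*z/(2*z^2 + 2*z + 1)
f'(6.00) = 0.10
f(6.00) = -0.71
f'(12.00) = 0.03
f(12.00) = -0.38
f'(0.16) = -5.05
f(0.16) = -1.17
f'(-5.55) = 0.23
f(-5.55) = 1.08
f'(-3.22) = 0.84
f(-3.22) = 2.11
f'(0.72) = 0.03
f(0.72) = -2.07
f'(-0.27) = -23.28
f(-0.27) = 4.46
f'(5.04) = 0.13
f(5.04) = -0.81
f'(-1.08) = 9.69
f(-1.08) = 9.21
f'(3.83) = 0.20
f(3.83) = -1.01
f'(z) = -10*z*(-4*z - 2)/(2*z^2 + 2*z + 1)^2 - 10/(2*z^2 + 2*z + 1)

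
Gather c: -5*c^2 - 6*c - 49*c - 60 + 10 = -5*c^2 - 55*c - 50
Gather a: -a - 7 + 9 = 2 - a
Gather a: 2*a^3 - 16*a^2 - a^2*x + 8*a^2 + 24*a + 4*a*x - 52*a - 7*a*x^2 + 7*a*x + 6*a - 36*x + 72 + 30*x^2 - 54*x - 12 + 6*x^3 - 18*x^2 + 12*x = 2*a^3 + a^2*(-x - 8) + a*(-7*x^2 + 11*x - 22) + 6*x^3 + 12*x^2 - 78*x + 60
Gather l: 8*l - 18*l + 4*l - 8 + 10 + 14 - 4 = 12 - 6*l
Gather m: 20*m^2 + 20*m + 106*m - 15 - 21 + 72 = 20*m^2 + 126*m + 36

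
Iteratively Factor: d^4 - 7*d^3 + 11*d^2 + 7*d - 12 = (d - 4)*(d^3 - 3*d^2 - d + 3) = (d - 4)*(d - 1)*(d^2 - 2*d - 3) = (d - 4)*(d - 3)*(d - 1)*(d + 1)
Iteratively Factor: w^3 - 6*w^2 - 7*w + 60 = (w + 3)*(w^2 - 9*w + 20) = (w - 4)*(w + 3)*(w - 5)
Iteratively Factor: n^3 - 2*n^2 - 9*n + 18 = (n - 3)*(n^2 + n - 6) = (n - 3)*(n - 2)*(n + 3)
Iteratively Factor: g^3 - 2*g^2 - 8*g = (g - 4)*(g^2 + 2*g) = g*(g - 4)*(g + 2)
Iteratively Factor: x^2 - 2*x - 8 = (x - 4)*(x + 2)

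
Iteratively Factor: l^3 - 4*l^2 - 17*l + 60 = (l - 5)*(l^2 + l - 12) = (l - 5)*(l - 3)*(l + 4)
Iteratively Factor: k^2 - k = (k)*(k - 1)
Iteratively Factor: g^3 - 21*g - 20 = (g + 1)*(g^2 - g - 20) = (g - 5)*(g + 1)*(g + 4)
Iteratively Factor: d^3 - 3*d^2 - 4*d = (d + 1)*(d^2 - 4*d) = d*(d + 1)*(d - 4)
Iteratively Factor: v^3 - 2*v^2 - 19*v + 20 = (v + 4)*(v^2 - 6*v + 5) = (v - 1)*(v + 4)*(v - 5)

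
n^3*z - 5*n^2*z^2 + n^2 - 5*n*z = n*(n - 5*z)*(n*z + 1)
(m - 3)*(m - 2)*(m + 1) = m^3 - 4*m^2 + m + 6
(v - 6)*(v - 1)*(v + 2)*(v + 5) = v^4 - 33*v^2 - 28*v + 60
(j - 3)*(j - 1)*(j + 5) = j^3 + j^2 - 17*j + 15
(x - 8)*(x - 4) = x^2 - 12*x + 32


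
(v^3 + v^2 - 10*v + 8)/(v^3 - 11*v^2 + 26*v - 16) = (v + 4)/(v - 8)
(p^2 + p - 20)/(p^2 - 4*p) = (p + 5)/p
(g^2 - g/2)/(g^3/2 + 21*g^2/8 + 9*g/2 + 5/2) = 4*g*(2*g - 1)/(4*g^3 + 21*g^2 + 36*g + 20)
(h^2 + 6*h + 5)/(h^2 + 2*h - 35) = (h^2 + 6*h + 5)/(h^2 + 2*h - 35)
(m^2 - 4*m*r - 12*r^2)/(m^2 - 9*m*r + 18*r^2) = (-m - 2*r)/(-m + 3*r)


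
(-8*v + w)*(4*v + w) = -32*v^2 - 4*v*w + w^2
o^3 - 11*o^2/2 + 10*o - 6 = (o - 2)^2*(o - 3/2)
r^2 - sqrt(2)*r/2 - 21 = (r - 7*sqrt(2)/2)*(r + 3*sqrt(2))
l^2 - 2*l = l*(l - 2)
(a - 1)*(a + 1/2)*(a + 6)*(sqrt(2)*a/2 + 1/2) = sqrt(2)*a^4/2 + a^3/2 + 11*sqrt(2)*a^3/4 - 7*sqrt(2)*a^2/4 + 11*a^2/4 - 3*sqrt(2)*a/2 - 7*a/4 - 3/2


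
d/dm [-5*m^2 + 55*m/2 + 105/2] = 55/2 - 10*m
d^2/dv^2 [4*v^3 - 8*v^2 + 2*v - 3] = 24*v - 16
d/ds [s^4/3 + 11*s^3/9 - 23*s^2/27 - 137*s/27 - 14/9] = 4*s^3/3 + 11*s^2/3 - 46*s/27 - 137/27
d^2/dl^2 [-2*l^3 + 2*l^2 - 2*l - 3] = 4 - 12*l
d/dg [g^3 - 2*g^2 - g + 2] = 3*g^2 - 4*g - 1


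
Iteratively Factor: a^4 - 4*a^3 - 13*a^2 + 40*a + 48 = (a - 4)*(a^3 - 13*a - 12) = (a - 4)*(a + 3)*(a^2 - 3*a - 4) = (a - 4)*(a + 1)*(a + 3)*(a - 4)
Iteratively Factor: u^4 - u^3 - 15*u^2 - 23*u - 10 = (u - 5)*(u^3 + 4*u^2 + 5*u + 2) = (u - 5)*(u + 2)*(u^2 + 2*u + 1) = (u - 5)*(u + 1)*(u + 2)*(u + 1)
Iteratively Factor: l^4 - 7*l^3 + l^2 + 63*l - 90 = (l - 2)*(l^3 - 5*l^2 - 9*l + 45) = (l - 3)*(l - 2)*(l^2 - 2*l - 15) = (l - 5)*(l - 3)*(l - 2)*(l + 3)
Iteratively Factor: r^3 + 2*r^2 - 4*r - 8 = (r + 2)*(r^2 - 4) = (r + 2)^2*(r - 2)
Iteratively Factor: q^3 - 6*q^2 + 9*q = (q)*(q^2 - 6*q + 9) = q*(q - 3)*(q - 3)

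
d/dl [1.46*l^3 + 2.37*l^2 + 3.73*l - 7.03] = 4.38*l^2 + 4.74*l + 3.73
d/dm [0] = 0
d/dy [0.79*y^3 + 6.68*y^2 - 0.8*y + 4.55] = 2.37*y^2 + 13.36*y - 0.8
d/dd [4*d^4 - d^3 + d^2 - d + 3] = 16*d^3 - 3*d^2 + 2*d - 1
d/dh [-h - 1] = -1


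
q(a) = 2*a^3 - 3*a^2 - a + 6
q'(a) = 6*a^2 - 6*a - 1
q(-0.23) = 6.05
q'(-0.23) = 0.70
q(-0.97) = 2.32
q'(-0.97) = 10.47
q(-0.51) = 5.46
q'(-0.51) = 3.62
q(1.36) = 4.12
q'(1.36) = 1.94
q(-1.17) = -0.14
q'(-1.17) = 14.23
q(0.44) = 5.15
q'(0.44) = -2.48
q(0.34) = 5.39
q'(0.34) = -2.35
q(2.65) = 19.50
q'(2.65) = 25.24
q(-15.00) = -7404.00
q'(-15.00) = 1439.00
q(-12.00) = -3870.00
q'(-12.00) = 935.00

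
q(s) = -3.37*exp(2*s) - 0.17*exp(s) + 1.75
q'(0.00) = -6.91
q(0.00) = -1.79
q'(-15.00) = 0.00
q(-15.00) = 1.75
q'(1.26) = -84.37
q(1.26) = -40.73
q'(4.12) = -25551.97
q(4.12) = -12779.47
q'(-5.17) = -0.00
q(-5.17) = 1.75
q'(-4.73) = -0.00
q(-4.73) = 1.75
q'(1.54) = -147.44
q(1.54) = -72.37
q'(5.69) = -590157.76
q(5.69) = -295102.28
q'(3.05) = -3008.67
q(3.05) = -1504.38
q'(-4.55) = -0.00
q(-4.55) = 1.75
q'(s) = -6.74*exp(2*s) - 0.17*exp(s)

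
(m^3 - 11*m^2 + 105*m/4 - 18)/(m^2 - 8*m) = m - 3 + 9/(4*m)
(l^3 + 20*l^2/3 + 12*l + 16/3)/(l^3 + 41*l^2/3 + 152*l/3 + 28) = (l^2 + 6*l + 8)/(l^2 + 13*l + 42)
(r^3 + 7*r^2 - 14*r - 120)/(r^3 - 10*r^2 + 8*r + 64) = (r^2 + 11*r + 30)/(r^2 - 6*r - 16)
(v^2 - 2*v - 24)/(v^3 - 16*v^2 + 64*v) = (v^2 - 2*v - 24)/(v*(v^2 - 16*v + 64))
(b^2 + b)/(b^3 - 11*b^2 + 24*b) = (b + 1)/(b^2 - 11*b + 24)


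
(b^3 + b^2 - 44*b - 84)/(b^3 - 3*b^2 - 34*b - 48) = (b^2 - b - 42)/(b^2 - 5*b - 24)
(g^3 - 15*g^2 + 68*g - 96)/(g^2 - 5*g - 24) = (g^2 - 7*g + 12)/(g + 3)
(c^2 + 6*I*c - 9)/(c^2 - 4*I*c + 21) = (c + 3*I)/(c - 7*I)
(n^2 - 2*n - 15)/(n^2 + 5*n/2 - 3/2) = 2*(n - 5)/(2*n - 1)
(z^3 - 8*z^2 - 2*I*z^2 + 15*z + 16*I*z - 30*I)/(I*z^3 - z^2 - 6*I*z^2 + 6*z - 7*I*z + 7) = (-I*z^3 + z^2*(-2 + 8*I) + z*(16 - 15*I) - 30)/(z^3 + z^2*(-6 + I) + z*(-7 - 6*I) - 7*I)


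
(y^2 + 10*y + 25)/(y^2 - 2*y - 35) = (y + 5)/(y - 7)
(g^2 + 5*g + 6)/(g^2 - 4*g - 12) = (g + 3)/(g - 6)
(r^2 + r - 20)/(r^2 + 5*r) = (r - 4)/r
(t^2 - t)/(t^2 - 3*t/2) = 2*(t - 1)/(2*t - 3)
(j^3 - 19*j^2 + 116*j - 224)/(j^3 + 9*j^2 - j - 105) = (j^3 - 19*j^2 + 116*j - 224)/(j^3 + 9*j^2 - j - 105)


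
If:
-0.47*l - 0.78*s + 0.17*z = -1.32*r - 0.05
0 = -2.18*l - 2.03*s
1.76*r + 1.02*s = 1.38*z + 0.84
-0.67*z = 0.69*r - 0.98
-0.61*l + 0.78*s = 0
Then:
No Solution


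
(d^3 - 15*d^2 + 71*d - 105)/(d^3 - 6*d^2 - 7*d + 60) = (d^2 - 10*d + 21)/(d^2 - d - 12)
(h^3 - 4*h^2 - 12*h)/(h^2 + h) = (h^2 - 4*h - 12)/(h + 1)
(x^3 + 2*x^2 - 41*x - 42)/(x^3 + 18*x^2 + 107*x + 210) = (x^2 - 5*x - 6)/(x^2 + 11*x + 30)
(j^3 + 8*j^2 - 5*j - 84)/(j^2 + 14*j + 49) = (j^2 + j - 12)/(j + 7)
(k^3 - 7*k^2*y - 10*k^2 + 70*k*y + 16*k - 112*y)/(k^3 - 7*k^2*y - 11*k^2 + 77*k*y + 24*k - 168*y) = (k - 2)/(k - 3)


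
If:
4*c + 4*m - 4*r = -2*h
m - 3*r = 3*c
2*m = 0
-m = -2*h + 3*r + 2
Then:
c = -2/5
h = 8/5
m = 0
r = 2/5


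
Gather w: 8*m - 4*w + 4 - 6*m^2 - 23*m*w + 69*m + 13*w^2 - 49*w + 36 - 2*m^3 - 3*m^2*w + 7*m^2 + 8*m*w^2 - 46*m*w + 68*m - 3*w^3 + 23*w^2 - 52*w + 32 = -2*m^3 + m^2 + 145*m - 3*w^3 + w^2*(8*m + 36) + w*(-3*m^2 - 69*m - 105) + 72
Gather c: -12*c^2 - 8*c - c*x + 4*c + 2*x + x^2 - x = -12*c^2 + c*(-x - 4) + x^2 + x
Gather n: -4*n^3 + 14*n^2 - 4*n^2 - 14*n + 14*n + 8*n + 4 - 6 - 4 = -4*n^3 + 10*n^2 + 8*n - 6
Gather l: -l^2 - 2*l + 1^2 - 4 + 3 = -l^2 - 2*l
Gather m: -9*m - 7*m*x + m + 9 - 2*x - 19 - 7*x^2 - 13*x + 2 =m*(-7*x - 8) - 7*x^2 - 15*x - 8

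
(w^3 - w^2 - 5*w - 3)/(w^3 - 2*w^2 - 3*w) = (w + 1)/w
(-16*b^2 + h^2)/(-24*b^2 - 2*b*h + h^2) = (4*b - h)/(6*b - h)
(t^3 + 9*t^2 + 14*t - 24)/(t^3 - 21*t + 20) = (t^2 + 10*t + 24)/(t^2 + t - 20)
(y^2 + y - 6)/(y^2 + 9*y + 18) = (y - 2)/(y + 6)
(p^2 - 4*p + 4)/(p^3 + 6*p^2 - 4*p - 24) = (p - 2)/(p^2 + 8*p + 12)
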